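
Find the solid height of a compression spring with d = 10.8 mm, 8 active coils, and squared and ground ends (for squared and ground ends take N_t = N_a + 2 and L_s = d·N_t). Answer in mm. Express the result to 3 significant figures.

108 mm

squared and ground ends: N_t = N_a + 2 = 8 + 2 = 10
L_s = d·N_t = 10.8 × 10 = 108 mm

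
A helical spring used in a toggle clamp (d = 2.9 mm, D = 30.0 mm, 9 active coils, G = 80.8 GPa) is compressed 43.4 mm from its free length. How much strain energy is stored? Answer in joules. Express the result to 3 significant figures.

2.77 J

k = Gd⁴/(8D³N_a) = (80.8×10³)(2.9⁴)/(8·30.0³·9) = 2.9397 N/mm
U = ½kδ² = 0.5 × 2.9397 × 43.4² = 2768.6 N·mm = 2.7686 J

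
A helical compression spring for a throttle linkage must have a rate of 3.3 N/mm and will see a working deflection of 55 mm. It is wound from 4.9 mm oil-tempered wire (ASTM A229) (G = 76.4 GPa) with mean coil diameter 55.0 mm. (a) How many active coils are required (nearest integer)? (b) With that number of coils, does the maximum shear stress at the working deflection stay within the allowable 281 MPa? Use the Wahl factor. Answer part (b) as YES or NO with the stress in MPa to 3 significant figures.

(a) 10 coils; (b) YES, τ_max = 244 MPa

N_a = Gd⁴/(8D³k) = (76.4×10³)(4.9⁴)/(8·55.0³·3.3) = 10.03 → N_a = 10
Actual rate k = Gd⁴/(8D³·10) = 3.309 N/mm
Working load F = kδ = 3.309·55 = 182 N
C = 55.0/4.9 = 11.2245; K_W = (4C−1)/(4C−4)+0.615/C = 1.1281
τ_max = K_W·8FD/(πd³) = 1.1281·216.66 = 244.42 MPa
τ_max ≤ 281 MPa → acceptable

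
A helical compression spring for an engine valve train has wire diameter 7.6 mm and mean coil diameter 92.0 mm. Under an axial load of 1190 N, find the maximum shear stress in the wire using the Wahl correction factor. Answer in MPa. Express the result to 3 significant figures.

Spring index C = D/d = 92.0/7.6 = 12.1053
K_W = (4C−1)/(4C−4) + 0.615/C = 47.421/44.421 + 0.0508 = 1.1183
τ₀ = 8FD/(πd³) = 8·1190·92.0/(π·7.6³) = 875840/1379.1 = 635.09 MPa
τ_max = K·τ₀ = 1.1183 × 635.09 = 710.24 MPa

710 MPa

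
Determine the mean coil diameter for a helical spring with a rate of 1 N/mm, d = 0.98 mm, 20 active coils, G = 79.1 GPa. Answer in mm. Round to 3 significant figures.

7.70 mm

D = (Gd⁴/(8N_a·k))^(1/3) = (79.1×10³·0.98⁴/(8·20·1))^(1/3)
  = (455.996)^(1/3) = 7.6970 mm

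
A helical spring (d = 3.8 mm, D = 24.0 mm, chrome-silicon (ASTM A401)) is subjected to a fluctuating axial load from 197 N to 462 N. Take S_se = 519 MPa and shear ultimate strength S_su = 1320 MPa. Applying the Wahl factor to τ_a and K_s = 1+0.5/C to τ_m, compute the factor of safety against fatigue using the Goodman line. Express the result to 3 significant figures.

C = D/d = 24.0/3.8 = 6.3158; K_W = (4C−1)/(4C−4)+0.615/C = 1.2385; K_s = 1+0.5/C = 1.0792
F_a = (F_max−F_min)/2 = 132.5 N; F_m = (F_max+F_min)/2 = 329.5 N
τ_a = K_W·8F_aD/(πd³) = 1.2385 × 147.58 = 182.77 MPa
τ_m = K_s·8F_mD/(πd³) = 1.0792 × 366.99 = 396.04 MPa
Goodman: 1/n_f = τ_a/S_se + τ_m/S_su = 182.77/519 + 396.04/1320 = 0.35215 + 0.30003 = 0.65219
n_f = 1/0.65219 = 1.533

1.53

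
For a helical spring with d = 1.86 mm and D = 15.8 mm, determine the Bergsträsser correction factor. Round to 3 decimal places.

1.161

C = D/d = 15.8/1.86 = 8.4946
K_B = (4C+2)/(4C−3) = 35.978/30.978 = 1.1614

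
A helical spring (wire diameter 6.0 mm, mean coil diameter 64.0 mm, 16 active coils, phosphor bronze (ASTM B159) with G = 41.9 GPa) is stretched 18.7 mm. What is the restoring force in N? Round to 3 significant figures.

30.3 N

k = Gd⁴/(8D³N_a) = (41.9×10³)(6.0⁴)/(8·64.0³·16) = 1.6183 N/mm
F = k·δ = 1.6183 × 18.7 = 30.263 N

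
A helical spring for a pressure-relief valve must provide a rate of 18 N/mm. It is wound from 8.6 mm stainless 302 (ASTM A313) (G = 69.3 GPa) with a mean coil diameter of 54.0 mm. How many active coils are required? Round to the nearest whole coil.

17

N_a = Gd⁴/(8D³k) = (69.3×10³ × 8.6⁴)/(8 × 54.0³ × 18)
    = 3.79077e+08 / 2.26748e+07 = 16.72 → 17 coils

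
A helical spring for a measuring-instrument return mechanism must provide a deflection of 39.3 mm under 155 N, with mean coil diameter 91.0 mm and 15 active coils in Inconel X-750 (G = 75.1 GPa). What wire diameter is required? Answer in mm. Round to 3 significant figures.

Required rate k = F/δ = 155/39.3 = 3.944 N/mm
d = (8D³N_a·k / G)^(1/4) = (8·91.0³·15·3.944 / (75.1×10³))^0.25
  = (4749)^0.25 = 8.3014 mm

8.30 mm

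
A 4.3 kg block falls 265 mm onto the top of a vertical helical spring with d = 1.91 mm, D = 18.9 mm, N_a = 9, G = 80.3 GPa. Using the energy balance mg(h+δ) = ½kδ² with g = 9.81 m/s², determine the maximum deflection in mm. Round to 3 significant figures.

122 mm

k = Gd⁴/(8D³N_a) = (80.3×10³)(1.91⁴)/(8·18.9³·9) = 2.1985 N/mm
W = mg = 4.3 × 9.81 = 42.183 N
½kδ² − Wδ − Wh = 0 → δ = (W + √(W² + 2kWh))/k
δ = (42.183 + √(1779.4 + 49152.4))/2.1985 = (42.183 + 225.68)/2.1985 = 121.84 mm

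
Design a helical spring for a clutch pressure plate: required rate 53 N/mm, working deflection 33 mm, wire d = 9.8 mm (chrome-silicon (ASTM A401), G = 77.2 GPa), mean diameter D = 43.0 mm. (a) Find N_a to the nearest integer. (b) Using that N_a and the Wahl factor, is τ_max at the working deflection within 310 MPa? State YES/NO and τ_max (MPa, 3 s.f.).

(a) 21 coils; (b) YES, τ_max = 279 MPa

N_a = Gd⁴/(8D³k) = (77.2×10³)(9.8⁴)/(8·43.0³·53) = 21.12 → N_a = 21
Actual rate k = Gd⁴/(8D³·21) = 53.31 N/mm
Working load F = kδ = 53.31·33 = 1759.2 N
C = 43.0/9.8 = 4.3878; K_W = (4C−1)/(4C−4)+0.615/C = 1.3615
τ_max = K_W·8FD/(πd³) = 1.3615·204.67 = 278.67 MPa
τ_max ≤ 310 MPa → acceptable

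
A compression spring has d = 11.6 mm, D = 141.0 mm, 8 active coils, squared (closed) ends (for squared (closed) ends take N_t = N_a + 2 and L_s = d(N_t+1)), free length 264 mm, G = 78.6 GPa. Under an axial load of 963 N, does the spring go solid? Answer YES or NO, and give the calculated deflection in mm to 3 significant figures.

k = Gd⁴/(8D³N_a) = (78.6×10³)(11.6⁴)/(8·141.0³·8) = 7.9326 N/mm
N_t = 10; L_s = 11.6·11 = 127.6 mm; δ_solid = L₀ − L_s = 264 − 127.6 = 136.4 mm
δ = F/k = 963/7.9326 = 121.4 mm
δ < δ_solid → spring does not go solid

NO, δ = 121 mm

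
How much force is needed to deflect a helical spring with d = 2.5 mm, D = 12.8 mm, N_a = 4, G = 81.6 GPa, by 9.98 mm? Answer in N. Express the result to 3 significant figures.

474 N

k = Gd⁴/(8D³N_a) = (81.6×10³)(2.5⁴)/(8·12.8³·4) = 47.497 N/mm
F = k·δ = 47.497 × 9.98 = 474.02 N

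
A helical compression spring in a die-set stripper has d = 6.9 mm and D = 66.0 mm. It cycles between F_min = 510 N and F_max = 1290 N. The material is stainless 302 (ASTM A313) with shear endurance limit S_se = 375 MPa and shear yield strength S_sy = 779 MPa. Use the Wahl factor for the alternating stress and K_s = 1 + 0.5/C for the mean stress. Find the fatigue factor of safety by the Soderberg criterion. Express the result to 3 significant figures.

0.810

C = D/d = 66.0/6.9 = 9.5652; K_W = (4C−1)/(4C−4)+0.615/C = 1.1519; K_s = 1+0.5/C = 1.0523
F_a = (F_max−F_min)/2 = 390 N; F_m = (F_max+F_min)/2 = 900 N
τ_a = K_W·8F_aD/(πd³) = 1.1519 × 199.53 = 229.83 MPa
τ_m = K_s·8F_mD/(πd³) = 1.0523 × 460.45 = 484.52 MPa
Soderberg: 1/n_f = τ_a/S_se + τ_m/S_sy = 229.83/375 + 484.52/779 = 0.61287 + 0.62197 = 1.2348
n_f = 1/1.2348 = 0.8098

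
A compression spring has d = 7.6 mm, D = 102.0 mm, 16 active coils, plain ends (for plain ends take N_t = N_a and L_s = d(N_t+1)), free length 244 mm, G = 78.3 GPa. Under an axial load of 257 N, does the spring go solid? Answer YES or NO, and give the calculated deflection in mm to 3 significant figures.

k = Gd⁴/(8D³N_a) = (78.3×10³)(7.6⁴)/(8·102.0³·16) = 1.9231 N/mm
N_t = 16; L_s = 7.6·17 = 129.2 mm; δ_solid = L₀ − L_s = 244 − 129.2 = 114.8 mm
δ = F/k = 257/1.9231 = 133.64 mm
δ ≥ δ_solid → spring goes solid

YES, δ = 134 mm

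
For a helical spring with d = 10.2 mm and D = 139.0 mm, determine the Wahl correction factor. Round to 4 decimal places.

1.1045

C = D/d = 139.0/10.2 = 13.6275
K_W = (4C−1)/(4C−4) + 0.615/C = 53.510/50.510 + 0.0451 = 1.1045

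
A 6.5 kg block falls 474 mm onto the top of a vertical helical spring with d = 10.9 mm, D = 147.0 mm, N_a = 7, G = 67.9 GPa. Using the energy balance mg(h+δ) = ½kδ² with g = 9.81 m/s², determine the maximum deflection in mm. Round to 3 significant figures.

k = Gd⁴/(8D³N_a) = (67.9×10³)(10.9⁴)/(8·147.0³·7) = 5.3881 N/mm
W = mg = 6.5 × 9.81 = 63.765 N
½kδ² − Wδ − Wh = 0 → δ = (W + √(W² + 2kWh))/k
δ = (63.765 + √(4066 + 325707))/5.3881 = (63.765 + 574.26)/5.3881 = 118.41 mm

118 mm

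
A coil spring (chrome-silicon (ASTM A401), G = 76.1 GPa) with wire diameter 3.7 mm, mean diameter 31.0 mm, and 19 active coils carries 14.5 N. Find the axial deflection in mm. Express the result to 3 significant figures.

4.60 mm

k = Gd⁴/(8D³N_a) = (76.1×10³)(3.7⁴)/(8·31.0³·19) = 3.1497 N/mm
δ = F/k = 14.5 / 3.1497 = 4.6037 mm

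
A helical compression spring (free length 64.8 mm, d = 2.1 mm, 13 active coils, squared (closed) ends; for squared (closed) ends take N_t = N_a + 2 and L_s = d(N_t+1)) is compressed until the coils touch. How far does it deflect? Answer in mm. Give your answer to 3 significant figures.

N_t = 15; L_s = 2.1·16 = 33.6 mm
δ_solid = L₀ − L_s = 64.8 − 33.6 = 31.2 mm

31.2 mm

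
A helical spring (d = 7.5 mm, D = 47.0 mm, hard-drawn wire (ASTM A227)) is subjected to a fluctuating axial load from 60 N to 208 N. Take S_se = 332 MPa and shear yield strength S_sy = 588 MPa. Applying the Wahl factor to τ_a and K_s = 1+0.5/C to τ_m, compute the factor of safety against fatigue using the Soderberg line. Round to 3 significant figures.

6.75

C = D/d = 47.0/7.5 = 6.2667; K_W = (4C−1)/(4C−4)+0.615/C = 1.2405; K_s = 1+0.5/C = 1.0798
F_a = (F_max−F_min)/2 = 74 N; F_m = (F_max+F_min)/2 = 134 N
τ_a = K_W·8F_aD/(πd³) = 1.2405 × 20.994 = 26.043 MPa
τ_m = K_s·8F_mD/(πd³) = 1.0798 × 38.015 = 41.048 MPa
Soderberg: 1/n_f = τ_a/S_se + τ_m/S_sy = 26.043/332 + 41.048/588 = 0.07844 + 0.06981 = 0.14825
n_f = 1/0.14825 = 6.745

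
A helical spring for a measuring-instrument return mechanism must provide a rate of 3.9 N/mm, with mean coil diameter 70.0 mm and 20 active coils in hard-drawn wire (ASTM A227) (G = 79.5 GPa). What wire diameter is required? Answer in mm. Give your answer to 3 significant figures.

7.20 mm

d = (8D³N_a·k / G)^(1/4) = (8·70.0³·20·3.9 / (79.5×10³))^0.25
  = (2692.2)^0.25 = 7.2032 mm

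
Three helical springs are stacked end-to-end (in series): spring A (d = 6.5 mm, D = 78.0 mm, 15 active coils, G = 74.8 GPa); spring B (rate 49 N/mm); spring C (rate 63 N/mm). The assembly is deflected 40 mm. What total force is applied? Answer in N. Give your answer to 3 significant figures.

k_A = Gd⁴/(8D³N_a) = (74.8×10³)(6.5⁴)/(8·78.0³·15) = 2.3447 N/mm
Series: 1/k_eq = 1/2.3447 + 1/49 + 1/63 = 0.46277; k_eq = 2.1609 N/mm
F = k_eq·δ = 2.1609·40 = 86.436 N

86.4 N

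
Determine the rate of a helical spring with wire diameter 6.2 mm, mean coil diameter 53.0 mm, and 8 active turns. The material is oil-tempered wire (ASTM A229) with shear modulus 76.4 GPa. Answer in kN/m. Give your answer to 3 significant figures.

k = Gd⁴/(8D³N_a) = (76.4×10³ × 6.2⁴) / (8 × 53.0³ × 8)
  = 1.12891e+08 / 9.52813e+06 = 11.848 N/mm

11.8 kN/m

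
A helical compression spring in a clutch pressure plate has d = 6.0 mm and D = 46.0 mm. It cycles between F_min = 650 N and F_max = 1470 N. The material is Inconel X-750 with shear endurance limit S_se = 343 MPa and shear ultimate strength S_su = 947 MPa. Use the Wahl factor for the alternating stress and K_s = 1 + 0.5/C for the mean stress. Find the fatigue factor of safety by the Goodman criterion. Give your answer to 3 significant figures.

0.704

C = D/d = 46.0/6.0 = 7.6667; K_W = (4C−1)/(4C−4)+0.615/C = 1.1927; K_s = 1+0.5/C = 1.0652
F_a = (F_max−F_min)/2 = 410 N; F_m = (F_max+F_min)/2 = 1060 N
τ_a = K_W·8F_aD/(πd³) = 1.1927 × 222.35 = 265.2 MPa
τ_m = K_s·8F_mD/(πd³) = 1.0652 × 574.84 = 612.33 MPa
Goodman: 1/n_f = τ_a/S_se + τ_m/S_su = 265.2/343 + 612.33/947 = 0.77316 + 0.64660 = 1.4198
n_f = 1/1.4198 = 0.7043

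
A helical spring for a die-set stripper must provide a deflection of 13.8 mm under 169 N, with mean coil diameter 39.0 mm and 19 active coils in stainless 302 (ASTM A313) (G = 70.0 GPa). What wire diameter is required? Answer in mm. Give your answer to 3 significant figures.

6.30 mm

Required rate k = F/δ = 169/13.8 = 12.246 N/mm
d = (8D³N_a·k / G)^(1/4) = (8·39.0³·19·12.246 / (70.0×10³))^0.25
  = (1577.4)^0.25 = 6.3021 mm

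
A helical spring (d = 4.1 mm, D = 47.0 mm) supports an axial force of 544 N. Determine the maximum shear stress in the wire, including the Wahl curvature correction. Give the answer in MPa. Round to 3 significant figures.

Spring index C = D/d = 47.0/4.1 = 11.4634
K_W = (4C−1)/(4C−4) + 0.615/C = 44.854/41.854 + 0.0536 = 1.1253
τ₀ = 8FD/(πd³) = 8·544·47.0/(π·4.1³) = 204544/216.52 = 944.68 MPa
τ_max = K·τ₀ = 1.1253 × 944.68 = 1063.1 MPa

1060 MPa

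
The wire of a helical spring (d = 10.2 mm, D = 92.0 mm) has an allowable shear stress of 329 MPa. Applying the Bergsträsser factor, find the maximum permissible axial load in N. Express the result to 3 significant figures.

C = D/d = 92.0/10.2 = 9.0196
K_B = (4C+2)/(4C−3) = 38.078/33.078 = 1.1512
τ_max = K·8FD/(πd³) → F_max = τ_allow·πd³/(8DK)
F_max = 329·π·10.2³/(8·92.0·1.1512) = 1.0968e+06/847.25 = 1294.6 N

1290 N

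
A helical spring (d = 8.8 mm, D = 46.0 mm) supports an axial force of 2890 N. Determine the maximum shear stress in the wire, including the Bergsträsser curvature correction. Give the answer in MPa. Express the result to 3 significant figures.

635 MPa

Spring index C = D/d = 46.0/8.8 = 5.2273
K_B = (4C+2)/(4C−3) = 22.909/17.909 = 1.2792
τ₀ = 8FD/(πd³) = 8·2890·46.0/(π·8.8³) = 1.06352e+06/2140.9 = 496.76 MPa
τ_max = K·τ₀ = 1.2792 × 496.76 = 635.45 MPa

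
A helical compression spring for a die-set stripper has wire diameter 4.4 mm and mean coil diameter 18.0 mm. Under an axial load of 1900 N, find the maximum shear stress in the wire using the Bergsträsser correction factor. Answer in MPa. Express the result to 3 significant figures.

1400 MPa

Spring index C = D/d = 18.0/4.4 = 4.0909
K_B = (4C+2)/(4C−3) = 18.364/13.364 = 1.3741
τ₀ = 8FD/(πd³) = 8·1900·18.0/(π·4.4³) = 273600/267.61 = 1022.4 MPa
τ_max = K·τ₀ = 1.3741 × 1022.4 = 1404.9 MPa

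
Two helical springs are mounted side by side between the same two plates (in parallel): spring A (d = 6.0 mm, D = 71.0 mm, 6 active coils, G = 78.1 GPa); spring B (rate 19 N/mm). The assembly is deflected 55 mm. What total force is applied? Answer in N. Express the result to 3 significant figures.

1370 N

k_A = Gd⁴/(8D³N_a) = (78.1×10³)(6.0⁴)/(8·71.0³·6) = 5.8917 N/mm
Parallel: k_eq = 5.8917 + 19 = 24.892 N/mm
F = k_eq·δ = 24.892·55 = 1369 N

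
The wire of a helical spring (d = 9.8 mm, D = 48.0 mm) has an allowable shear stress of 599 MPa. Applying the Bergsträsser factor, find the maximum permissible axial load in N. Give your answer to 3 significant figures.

3540 N

C = D/d = 48.0/9.8 = 4.8980
K_B = (4C+2)/(4C−3) = 21.592/16.592 = 1.3014
τ_max = K·8FD/(πd³) → F_max = τ_allow·πd³/(8DK)
F_max = 599·π·9.8³/(8·48.0·1.3014) = 1.7711e+06/499.72 = 3544.3 N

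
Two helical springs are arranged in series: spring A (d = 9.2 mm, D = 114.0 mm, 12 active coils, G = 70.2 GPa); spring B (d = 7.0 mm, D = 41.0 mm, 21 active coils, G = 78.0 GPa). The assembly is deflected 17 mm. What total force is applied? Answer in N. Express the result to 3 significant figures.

k_A = Gd⁴/(8D³N_a) = (70.2×10³)(9.2⁴)/(8·114.0³·12) = 3.5359 N/mm
k_B = Gd⁴/(8D³N_a) = (78.0×10³)(7.0⁴)/(8·41.0³·21) = 16.174 N/mm
Series: 1/k_eq = 1/3.5359 + 1/16.174 = 0.34464; k_eq = 2.9016 N/mm
F = k_eq·δ = 2.9016·17 = 49.327 N

49.3 N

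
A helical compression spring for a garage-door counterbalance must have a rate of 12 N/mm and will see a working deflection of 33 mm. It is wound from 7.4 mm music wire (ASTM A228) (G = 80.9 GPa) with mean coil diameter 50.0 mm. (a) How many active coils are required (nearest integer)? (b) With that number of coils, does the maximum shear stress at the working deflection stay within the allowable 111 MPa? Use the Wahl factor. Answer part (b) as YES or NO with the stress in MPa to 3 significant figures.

(a) 20 coils; (b) NO, τ_max = 154 MPa

N_a = Gd⁴/(8D³k) = (80.9×10³)(7.4⁴)/(8·50.0³·12) = 20.22 → N_a = 20
Actual rate k = Gd⁴/(8D³·20) = 12.13 N/mm
Working load F = kδ = 12.13·33 = 400.28 N
C = 50.0/7.4 = 6.7568; K_W = (4C−1)/(4C−4)+0.615/C = 1.2213
τ_max = K_W·8FD/(πd³) = 1.2213·125.77 = 153.6 MPa
τ_max > 111 MPa → exceeds allowable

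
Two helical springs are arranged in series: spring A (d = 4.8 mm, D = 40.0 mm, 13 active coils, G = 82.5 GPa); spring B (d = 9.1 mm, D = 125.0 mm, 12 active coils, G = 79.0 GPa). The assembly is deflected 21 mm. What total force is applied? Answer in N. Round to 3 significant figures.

42.2 N

k_A = Gd⁴/(8D³N_a) = (82.5×10³)(4.8⁴)/(8·40.0³·13) = 6.5797 N/mm
k_B = Gd⁴/(8D³N_a) = (79.0×10³)(9.1⁴)/(8·125.0³·12) = 2.8893 N/mm
Series: 1/k_eq = 1/6.5797 + 1/2.8893 = 0.49809; k_eq = 2.0077 N/mm
F = k_eq·δ = 2.0077·21 = 42.161 N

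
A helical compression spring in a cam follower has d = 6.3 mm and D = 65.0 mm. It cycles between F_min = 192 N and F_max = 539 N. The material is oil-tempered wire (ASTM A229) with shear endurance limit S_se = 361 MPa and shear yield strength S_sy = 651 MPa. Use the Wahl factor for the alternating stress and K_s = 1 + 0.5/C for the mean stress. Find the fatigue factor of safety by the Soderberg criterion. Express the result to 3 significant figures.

1.33

C = D/d = 65.0/6.3 = 10.3175; K_W = (4C−1)/(4C−4)+0.615/C = 1.1401; K_s = 1+0.5/C = 1.0485
F_a = (F_max−F_min)/2 = 173.5 N; F_m = (F_max+F_min)/2 = 365.5 N
τ_a = K_W·8F_aD/(πd³) = 1.1401 × 114.85 = 130.94 MPa
τ_m = K_s·8F_mD/(πd³) = 1.0485 × 241.95 = 253.67 MPa
Soderberg: 1/n_f = τ_a/S_se + τ_m/S_sy = 130.94/361 + 253.67/651 = 0.36272 + 0.38966 = 0.75238
n_f = 1/0.75238 = 1.329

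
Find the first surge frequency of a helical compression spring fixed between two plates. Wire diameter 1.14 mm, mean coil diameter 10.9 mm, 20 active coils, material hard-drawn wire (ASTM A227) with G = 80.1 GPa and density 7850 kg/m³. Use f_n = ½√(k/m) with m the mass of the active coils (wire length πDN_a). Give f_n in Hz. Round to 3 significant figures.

172 Hz

k = Gd⁴/(8D³N_a) = (80.1×10³)(1.14⁴)/(8·10.9³·20) = 0.65291 N/mm = 652.91 N/m
Wire length L = πDN_a = π·10.9·20 = 684.87 mm
m = ρ·(πd²/4)·L = 7850 × 1.0207×10⁻⁶ m² × 0.68487 m = 0.0054875 kg
f_n = ½√(k/m) = 0.5·√(652.91/0.0054875) = 0.5·√(1.1898e+05) = 172.47 Hz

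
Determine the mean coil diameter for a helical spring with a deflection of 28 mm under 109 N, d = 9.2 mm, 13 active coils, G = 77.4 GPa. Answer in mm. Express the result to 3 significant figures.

111 mm

Required rate k = F/δ = 109/28 = 3.8929 N/mm
D = (Gd⁴/(8N_a·k))^(1/3) = (77.4×10³·9.2⁴/(8·13·3.8929))^(1/3)
  = (1.36959e+06)^(1/3) = 111.0530 mm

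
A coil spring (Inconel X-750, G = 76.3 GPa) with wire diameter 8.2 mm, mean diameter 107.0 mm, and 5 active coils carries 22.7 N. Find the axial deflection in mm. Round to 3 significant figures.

k = Gd⁴/(8D³N_a) = (76.3×10³)(8.2⁴)/(8·107.0³·5) = 7.0399 N/mm
δ = F/k = 22.7 / 7.0399 = 3.2245 mm

3.22 mm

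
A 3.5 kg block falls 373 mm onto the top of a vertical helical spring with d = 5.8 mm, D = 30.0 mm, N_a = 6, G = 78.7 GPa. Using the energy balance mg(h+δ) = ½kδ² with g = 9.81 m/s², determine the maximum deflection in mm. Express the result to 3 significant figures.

k = Gd⁴/(8D³N_a) = (78.7×10³)(5.8⁴)/(8·30.0³·6) = 68.72 N/mm
W = mg = 3.5 × 9.81 = 34.335 N
½kδ² − Wδ − Wh = 0 → δ = (W + √(W² + 2kWh))/k
δ = (34.335 + √(1178.9 + 1.76018e+06))/68.72 = (34.335 + 1327.2)/68.72 = 19.812 mm

19.8 mm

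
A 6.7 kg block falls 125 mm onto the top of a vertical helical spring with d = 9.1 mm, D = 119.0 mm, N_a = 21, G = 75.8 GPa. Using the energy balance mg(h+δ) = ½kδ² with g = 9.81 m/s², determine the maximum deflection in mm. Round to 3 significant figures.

k = Gd⁴/(8D³N_a) = (75.8×10³)(9.1⁴)/(8·119.0³·21) = 1.8361 N/mm
W = mg = 6.7 × 9.81 = 65.727 N
½kδ² − Wδ − Wh = 0 → δ = (W + √(W² + 2kWh))/k
δ = (65.727 + √(4320 + 30169.5))/1.8361 = (65.727 + 185.71)/1.8361 = 136.95 mm

137 mm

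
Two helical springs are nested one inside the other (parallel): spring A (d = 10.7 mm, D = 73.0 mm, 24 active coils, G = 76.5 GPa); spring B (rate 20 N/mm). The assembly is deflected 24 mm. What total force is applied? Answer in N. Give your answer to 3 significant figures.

802 N

k_A = Gd⁴/(8D³N_a) = (76.5×10³)(10.7⁴)/(8·73.0³·24) = 13.425 N/mm
Parallel: k_eq = 13.425 + 20 = 33.425 N/mm
F = k_eq·δ = 33.425·24 = 802.21 N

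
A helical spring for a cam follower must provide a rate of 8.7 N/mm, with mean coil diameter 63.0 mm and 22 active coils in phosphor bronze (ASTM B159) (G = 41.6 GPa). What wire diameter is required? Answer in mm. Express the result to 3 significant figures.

9.79 mm

d = (8D³N_a·k / G)^(1/4) = (8·63.0³·22·8.7 / (41.6×10³))^0.25
  = (9203.7)^0.25 = 9.7947 mm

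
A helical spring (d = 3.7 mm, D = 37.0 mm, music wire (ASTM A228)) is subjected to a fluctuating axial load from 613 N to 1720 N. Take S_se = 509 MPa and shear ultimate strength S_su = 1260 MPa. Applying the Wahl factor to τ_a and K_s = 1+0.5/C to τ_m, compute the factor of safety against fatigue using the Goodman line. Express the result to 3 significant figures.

0.242

C = D/d = 37.0/3.7 = 10.0000; K_W = (4C−1)/(4C−4)+0.615/C = 1.1448; K_s = 1+0.5/C = 1.0500
F_a = (F_max−F_min)/2 = 553.5 N; F_m = (F_max+F_min)/2 = 1166.5 N
τ_a = K_W·8F_aD/(πd³) = 1.1448 × 1029.6 = 1178.7 MPa
τ_m = K_s·8F_mD/(πd³) = 1.0500 × 2169.8 = 2278.3 MPa
Goodman: 1/n_f = τ_a/S_se + τ_m/S_su = 1178.7/509 + 2278.3/1260 = 2.31568 + 1.80817 = 4.1239
n_f = 1/4.1239 = 0.2425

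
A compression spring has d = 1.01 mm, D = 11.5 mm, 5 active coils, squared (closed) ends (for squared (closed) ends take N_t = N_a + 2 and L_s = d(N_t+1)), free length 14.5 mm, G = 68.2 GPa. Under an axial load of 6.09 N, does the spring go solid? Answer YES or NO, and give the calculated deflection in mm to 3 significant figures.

NO, δ = 5.22 mm

k = Gd⁴/(8D³N_a) = (68.2×10³)(1.01⁴)/(8·11.5³·5) = 1.1666 N/mm
N_t = 7; L_s = 1.01·8 = 8.08 mm; δ_solid = L₀ − L_s = 14.5 − 8.08 = 6.42 mm
δ = F/k = 6.09/1.1666 = 5.2204 mm
δ < δ_solid → spring does not go solid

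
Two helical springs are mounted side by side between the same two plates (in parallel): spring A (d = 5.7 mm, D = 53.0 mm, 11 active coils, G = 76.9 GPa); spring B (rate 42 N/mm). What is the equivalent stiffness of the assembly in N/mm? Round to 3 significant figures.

k_A = Gd⁴/(8D³N_a) = (76.9×10³)(5.7⁴)/(8·53.0³·11) = 6.1961 N/mm
Parallel: k_eq = 6.1961 + 42 = 48.196 N/mm

48.2 N/mm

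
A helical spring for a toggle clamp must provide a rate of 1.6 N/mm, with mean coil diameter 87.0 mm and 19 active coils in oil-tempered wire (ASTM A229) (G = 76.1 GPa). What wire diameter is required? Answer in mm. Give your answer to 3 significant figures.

d = (8D³N_a·k / G)^(1/4) = (8·87.0³·19·1.6 / (76.1×10³))^0.25
  = (2104.4)^0.25 = 6.7730 mm

6.77 mm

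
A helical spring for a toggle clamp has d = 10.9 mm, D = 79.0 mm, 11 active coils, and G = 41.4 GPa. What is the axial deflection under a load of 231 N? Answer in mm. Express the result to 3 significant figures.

k = Gd⁴/(8D³N_a) = (41.4×10³)(10.9⁴)/(8·79.0³·11) = 13.469 N/mm
δ = F/k = 231 / 13.469 = 17.15 mm

17.2 mm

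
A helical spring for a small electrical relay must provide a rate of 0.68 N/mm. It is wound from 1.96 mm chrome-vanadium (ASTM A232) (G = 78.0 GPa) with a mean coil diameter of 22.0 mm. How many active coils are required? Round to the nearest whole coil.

20

N_a = Gd⁴/(8D³k) = (78.0×10³ × 1.96⁴)/(8 × 22.0³ × 0.68)
    = 1.15112e+06 / 57925.1 = 19.87 → 20 coils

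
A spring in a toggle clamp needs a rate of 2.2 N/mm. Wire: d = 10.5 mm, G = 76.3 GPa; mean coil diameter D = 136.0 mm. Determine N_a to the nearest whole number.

21

N_a = Gd⁴/(8D³k) = (76.3×10³ × 10.5⁴)/(8 × 136.0³ × 2.2)
    = 9.27431e+08 / 4.4272e+07 = 20.95 → 21 coils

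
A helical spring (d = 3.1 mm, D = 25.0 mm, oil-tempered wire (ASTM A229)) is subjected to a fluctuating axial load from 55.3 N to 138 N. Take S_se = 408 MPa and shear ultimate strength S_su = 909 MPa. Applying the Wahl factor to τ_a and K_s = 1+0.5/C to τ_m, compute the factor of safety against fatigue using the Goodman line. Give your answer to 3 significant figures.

2.01

C = D/d = 25.0/3.1 = 8.0645; K_W = (4C−1)/(4C−4)+0.615/C = 1.1824; K_s = 1+0.5/C = 1.0620
F_a = (F_max−F_min)/2 = 41.35 N; F_m = (F_max+F_min)/2 = 96.65 N
τ_a = K_W·8F_aD/(πd³) = 1.1824 × 88.363 = 104.48 MPa
τ_m = K_s·8F_mD/(πd³) = 1.0620 × 206.54 = 219.34 MPa
Goodman: 1/n_f = τ_a/S_se + τ_m/S_su = 104.48/408 + 219.34/909 = 0.25608 + 0.24130 = 0.49738
n_f = 1/0.49738 = 2.011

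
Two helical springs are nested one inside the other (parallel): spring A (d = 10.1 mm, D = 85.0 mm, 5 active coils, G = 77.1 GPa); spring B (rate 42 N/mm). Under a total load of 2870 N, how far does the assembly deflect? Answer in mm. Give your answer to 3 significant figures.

k_A = Gd⁴/(8D³N_a) = (77.1×10³)(10.1⁴)/(8·85.0³·5) = 32.661 N/mm
Parallel: k_eq = 32.661 + 42 = 74.661 N/mm
δ = F/k_eq = 2870/74.661 = 38.441 mm

38.4 mm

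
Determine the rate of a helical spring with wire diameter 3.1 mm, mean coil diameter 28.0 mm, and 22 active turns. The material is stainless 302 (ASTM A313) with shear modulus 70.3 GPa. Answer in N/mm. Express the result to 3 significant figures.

k = Gd⁴/(8D³N_a) = (70.3×10³ × 3.1⁴) / (8 × 28.0³ × 22)
  = 6.49235e+06 / 3.86355e+06 = 1.6804 N/mm

1.68 N/mm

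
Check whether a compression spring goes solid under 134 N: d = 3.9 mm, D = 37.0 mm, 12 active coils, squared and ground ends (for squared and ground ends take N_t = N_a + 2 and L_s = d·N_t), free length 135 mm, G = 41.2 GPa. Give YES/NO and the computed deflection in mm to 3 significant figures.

k = Gd⁴/(8D³N_a) = (41.2×10³)(3.9⁴)/(8·37.0³·12) = 1.9601 N/mm
N_t = 14; L_s = 3.9·14 = 54.6 mm; δ_solid = L₀ − L_s = 135 − 54.6 = 80.4 mm
δ = F/k = 134/1.9601 = 68.364 mm
δ < δ_solid → spring does not go solid

NO, δ = 68.4 mm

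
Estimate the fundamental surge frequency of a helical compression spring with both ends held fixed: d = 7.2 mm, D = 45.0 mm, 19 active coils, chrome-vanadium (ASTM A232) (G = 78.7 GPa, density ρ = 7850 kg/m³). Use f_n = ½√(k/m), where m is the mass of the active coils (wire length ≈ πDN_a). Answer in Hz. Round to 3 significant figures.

66.7 Hz

k = Gd⁴/(8D³N_a) = (78.7×10³)(7.2⁴)/(8·45.0³·19) = 15.269 N/mm = 15269 N/m
Wire length L = πDN_a = π·45.0·19 = 2686.1 mm
m = ρ·(πd²/4)·L = 7850 × 40.715×10⁻⁶ m² × 2.6861 m = 0.8585 kg
f_n = ½√(k/m) = 0.5·√(15269/0.8585) = 0.5·√(17786) = 66.682 Hz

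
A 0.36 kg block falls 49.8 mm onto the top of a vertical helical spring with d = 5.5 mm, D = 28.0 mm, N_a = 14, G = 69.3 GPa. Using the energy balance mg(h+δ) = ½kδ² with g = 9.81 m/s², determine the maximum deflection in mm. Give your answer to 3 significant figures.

k = Gd⁴/(8D³N_a) = (69.3×10³)(5.5⁴)/(8·28.0³·14) = 25.792 N/mm
W = mg = 0.36 × 9.81 = 3.5316 N
½kδ² − Wδ − Wh = 0 → δ = (W + √(W² + 2kWh))/k
δ = (3.5316 + √(12.472 + 9072.41))/25.792 = (3.5316 + 95.315)/25.792 = 3.8324 mm

3.83 mm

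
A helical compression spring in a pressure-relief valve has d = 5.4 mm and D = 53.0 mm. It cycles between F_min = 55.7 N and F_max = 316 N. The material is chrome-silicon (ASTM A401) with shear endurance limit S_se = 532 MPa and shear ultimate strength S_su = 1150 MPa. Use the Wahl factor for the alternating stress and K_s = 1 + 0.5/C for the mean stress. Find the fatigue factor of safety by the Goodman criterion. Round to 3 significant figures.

C = D/d = 53.0/5.4 = 9.8148; K_W = (4C−1)/(4C−4)+0.615/C = 1.1477; K_s = 1+0.5/C = 1.0509
F_a = (F_max−F_min)/2 = 130.15 N; F_m = (F_max+F_min)/2 = 185.85 N
τ_a = K_W·8F_aD/(πd³) = 1.1477 × 111.55 = 128.03 MPa
τ_m = K_s·8F_mD/(πd³) = 1.0509 × 159.29 = 167.41 MPa
Goodman: 1/n_f = τ_a/S_se + τ_m/S_su = 128.03/532 + 167.41/1150 = 0.24066 + 0.14557 = 0.38624
n_f = 1/0.38624 = 2.589

2.59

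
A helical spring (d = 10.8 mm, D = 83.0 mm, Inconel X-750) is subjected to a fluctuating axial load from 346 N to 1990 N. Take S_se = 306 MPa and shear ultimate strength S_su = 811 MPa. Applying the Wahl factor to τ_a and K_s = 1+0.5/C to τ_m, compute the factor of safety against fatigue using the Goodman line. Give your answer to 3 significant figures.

C = D/d = 83.0/10.8 = 7.6852; K_W = (4C−1)/(4C−4)+0.615/C = 1.1922; K_s = 1+0.5/C = 1.0651
F_a = (F_max−F_min)/2 = 822 N; F_m = (F_max+F_min)/2 = 1168 N
τ_a = K_W·8F_aD/(πd³) = 1.1922 × 137.92 = 164.43 MPa
τ_m = K_s·8F_mD/(πd³) = 1.0651 × 195.97 = 208.72 MPa
Goodman: 1/n_f = τ_a/S_se + τ_m/S_su = 164.43/306 + 208.72/811 = 0.53734 + 0.25736 = 0.7947
n_f = 1/0.7947 = 1.258

1.26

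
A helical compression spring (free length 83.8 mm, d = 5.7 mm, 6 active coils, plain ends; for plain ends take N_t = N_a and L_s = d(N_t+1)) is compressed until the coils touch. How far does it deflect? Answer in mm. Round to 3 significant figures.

N_t = 6; L_s = 5.7·7 = 39.9 mm
δ_solid = L₀ − L_s = 83.8 − 39.9 = 43.9 mm

43.9 mm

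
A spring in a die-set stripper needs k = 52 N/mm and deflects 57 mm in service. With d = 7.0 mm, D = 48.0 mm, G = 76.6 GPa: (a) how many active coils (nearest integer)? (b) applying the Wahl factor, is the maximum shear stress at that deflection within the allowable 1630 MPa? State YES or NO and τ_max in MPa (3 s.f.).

(a) 4 coils; (b) YES, τ_max = 1290 MPa

N_a = Gd⁴/(8D³k) = (76.6×10³)(7.0⁴)/(8·48.0³·52) = 3.998 → N_a = 4
Actual rate k = Gd⁴/(8D³·4) = 51.969 N/mm
Working load F = kδ = 51.969·57 = 2962.3 N
C = 48.0/7.0 = 6.8571; K_W = (4C−1)/(4C−4)+0.615/C = 1.2177
τ_max = K_W·8FD/(πd³) = 1.2177·1055.6 = 1285.5 MPa
τ_max ≤ 1630 MPa → acceptable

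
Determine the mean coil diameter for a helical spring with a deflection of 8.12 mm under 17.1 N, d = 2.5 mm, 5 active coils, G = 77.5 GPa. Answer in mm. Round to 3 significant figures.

33.0 mm

Required rate k = F/δ = 17.1/8.12 = 2.1059 N/mm
D = (Gd⁴/(8N_a·k))^(1/3) = (77.5×10³·2.5⁴/(8·5·2.1059))^(1/3)
  = (35938.6)^(1/3) = 33.0005 mm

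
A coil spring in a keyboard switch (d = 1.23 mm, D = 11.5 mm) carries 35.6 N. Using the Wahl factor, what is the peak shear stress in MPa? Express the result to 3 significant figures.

Spring index C = D/d = 11.5/1.23 = 9.3496
K_W = (4C−1)/(4C−4) + 0.615/C = 36.398/33.398 + 0.0658 = 1.1556
τ₀ = 8FD/(πd³) = 8·35.6·11.5/(π·1.23³) = 3275.2/5.8461 = 560.24 MPa
τ_max = K·τ₀ = 1.1556 × 560.24 = 647.41 MPa

647 MPa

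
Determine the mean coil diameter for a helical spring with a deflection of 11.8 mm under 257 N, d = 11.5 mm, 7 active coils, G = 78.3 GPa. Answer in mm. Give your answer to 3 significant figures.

104 mm

Required rate k = F/δ = 257/11.8 = 21.78 N/mm
D = (Gd⁴/(8N_a·k))^(1/3) = (78.3×10³·11.5⁴/(8·7·21.78))^(1/3)
  = (1.12283e+06)^(1/3) = 103.9373 mm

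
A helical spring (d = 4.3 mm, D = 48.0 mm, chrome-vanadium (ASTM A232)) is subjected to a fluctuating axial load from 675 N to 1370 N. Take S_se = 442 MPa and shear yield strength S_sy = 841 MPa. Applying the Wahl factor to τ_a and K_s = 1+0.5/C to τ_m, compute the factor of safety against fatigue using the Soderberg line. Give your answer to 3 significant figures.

C = D/d = 48.0/4.3 = 11.1628; K_W = (4C−1)/(4C−4)+0.615/C = 1.1289; K_s = 1+0.5/C = 1.0448
F_a = (F_max−F_min)/2 = 347.5 N; F_m = (F_max+F_min)/2 = 1022.5 N
τ_a = K_W·8F_aD/(πd³) = 1.1289 × 534.23 = 603.09 MPa
τ_m = K_s·8F_mD/(πd³) = 1.0448 × 1572 = 1642.4 MPa
Soderberg: 1/n_f = τ_a/S_se + τ_m/S_sy = 603.09/442 + 1642.4/841 = 1.36446 + 1.95287 = 3.3173
n_f = 1/3.3173 = 0.3014

0.301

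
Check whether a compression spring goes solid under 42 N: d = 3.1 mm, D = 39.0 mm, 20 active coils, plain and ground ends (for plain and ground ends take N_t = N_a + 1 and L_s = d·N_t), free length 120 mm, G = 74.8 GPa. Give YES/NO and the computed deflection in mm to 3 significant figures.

k = Gd⁴/(8D³N_a) = (74.8×10³)(3.1⁴)/(8·39.0³·20) = 0.72784 N/mm
N_t = 21; L_s = 3.1·21 = 65.1 mm; δ_solid = L₀ − L_s = 120 − 65.1 = 54.9 mm
δ = F/k = 42/0.72784 = 57.705 mm
δ ≥ δ_solid → spring goes solid

YES, δ = 57.7 mm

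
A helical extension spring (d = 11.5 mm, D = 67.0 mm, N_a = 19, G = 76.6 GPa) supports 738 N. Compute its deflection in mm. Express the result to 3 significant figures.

k = Gd⁴/(8D³N_a) = (76.6×10³)(11.5⁴)/(8·67.0³·19) = 29.306 N/mm
δ = F/k = 738 / 29.306 = 25.183 mm

25.2 mm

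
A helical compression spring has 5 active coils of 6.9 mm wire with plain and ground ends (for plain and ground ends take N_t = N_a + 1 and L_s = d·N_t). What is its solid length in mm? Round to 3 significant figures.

41.4 mm

plain and ground ends: N_t = N_a + 1 = 5 + 1 = 6
L_s = d·N_t = 6.9 × 6 = 41.4 mm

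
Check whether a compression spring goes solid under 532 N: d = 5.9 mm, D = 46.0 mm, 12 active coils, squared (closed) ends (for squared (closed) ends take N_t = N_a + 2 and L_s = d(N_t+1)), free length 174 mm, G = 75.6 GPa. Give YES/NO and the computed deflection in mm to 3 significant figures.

NO, δ = 54.3 mm

k = Gd⁴/(8D³N_a) = (75.6×10³)(5.9⁴)/(8·46.0³·12) = 9.8036 N/mm
N_t = 14; L_s = 5.9·15 = 88.5 mm; δ_solid = L₀ − L_s = 174 − 88.5 = 85.5 mm
δ = F/k = 532/9.8036 = 54.266 mm
δ < δ_solid → spring does not go solid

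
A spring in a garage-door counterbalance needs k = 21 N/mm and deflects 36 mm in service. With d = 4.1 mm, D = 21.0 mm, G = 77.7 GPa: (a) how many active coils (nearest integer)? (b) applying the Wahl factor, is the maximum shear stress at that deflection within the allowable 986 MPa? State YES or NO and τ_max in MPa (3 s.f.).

N_a = Gd⁴/(8D³k) = (77.7×10³)(4.1⁴)/(8·21.0³·21) = 14.11 → N_a = 14
Actual rate k = Gd⁴/(8D³·14) = 21.168 N/mm
Working load F = kδ = 21.168·36 = 762.05 N
C = 21.0/4.1 = 5.1220; K_W = (4C−1)/(4C−4)+0.615/C = 1.3020
τ_max = K_W·8FD/(πd³) = 1.3020·591.28 = 769.86 MPa
τ_max ≤ 986 MPa → acceptable

(a) 14 coils; (b) YES, τ_max = 770 MPa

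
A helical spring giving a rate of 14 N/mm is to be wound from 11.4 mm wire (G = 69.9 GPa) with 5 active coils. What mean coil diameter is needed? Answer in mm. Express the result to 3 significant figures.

D = (Gd⁴/(8N_a·k))^(1/3) = (69.9×10³·11.4⁴/(8·5·14))^(1/3)
  = (2.10818e+06)^(1/3) = 128.2241 mm

128 mm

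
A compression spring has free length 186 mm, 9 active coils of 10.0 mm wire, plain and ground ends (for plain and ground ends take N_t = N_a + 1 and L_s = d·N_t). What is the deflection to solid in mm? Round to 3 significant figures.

N_t = 10; L_s = 10.0·10 = 100 mm
δ_solid = L₀ − L_s = 186 − 100 = 86 mm

86.0 mm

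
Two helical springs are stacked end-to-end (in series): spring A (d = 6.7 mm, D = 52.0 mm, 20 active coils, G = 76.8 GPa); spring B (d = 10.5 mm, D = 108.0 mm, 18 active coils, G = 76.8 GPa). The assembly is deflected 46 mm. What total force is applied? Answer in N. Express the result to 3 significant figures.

k_A = Gd⁴/(8D³N_a) = (76.8×10³)(6.7⁴)/(8·52.0³·20) = 6.8791 N/mm
k_B = Gd⁴/(8D³N_a) = (76.8×10³)(10.5⁴)/(8·108.0³·18) = 5.1462 N/mm
Series: 1/k_eq = 1/6.8791 + 1/5.1462 = 0.33969; k_eq = 2.9439 N/mm
F = k_eq·δ = 2.9439·46 = 135.42 N

135 N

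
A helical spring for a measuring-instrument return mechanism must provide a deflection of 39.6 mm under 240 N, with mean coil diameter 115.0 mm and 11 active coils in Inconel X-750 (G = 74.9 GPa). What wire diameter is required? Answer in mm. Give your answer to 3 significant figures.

Required rate k = F/δ = 240/39.6 = 6.0606 N/mm
d = (8D³N_a·k / G)^(1/4) = (8·115.0³·11·6.0606 / (74.9×10³))^0.25
  = (10830)^0.25 = 10.2012 mm

10.2 mm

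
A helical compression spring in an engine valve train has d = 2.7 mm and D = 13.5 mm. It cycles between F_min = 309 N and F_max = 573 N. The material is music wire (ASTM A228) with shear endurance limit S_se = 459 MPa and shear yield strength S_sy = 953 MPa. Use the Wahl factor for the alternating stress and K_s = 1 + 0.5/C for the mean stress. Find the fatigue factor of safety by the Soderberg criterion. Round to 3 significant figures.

0.646

C = D/d = 13.5/2.7 = 5.0000; K_W = (4C−1)/(4C−4)+0.615/C = 1.3105; K_s = 1+0.5/C = 1.1000
F_a = (F_max−F_min)/2 = 132 N; F_m = (F_max+F_min)/2 = 441 N
τ_a = K_W·8F_aD/(πd³) = 1.3105 × 230.55 = 302.13 MPa
τ_m = K_s·8F_mD/(πd³) = 1.1000 × 770.23 = 847.25 MPa
Soderberg: 1/n_f = τ_a/S_se + τ_m/S_sy = 302.13/459 + 847.25/953 = 0.65823 + 0.88904 = 1.5473
n_f = 1/1.5473 = 0.6463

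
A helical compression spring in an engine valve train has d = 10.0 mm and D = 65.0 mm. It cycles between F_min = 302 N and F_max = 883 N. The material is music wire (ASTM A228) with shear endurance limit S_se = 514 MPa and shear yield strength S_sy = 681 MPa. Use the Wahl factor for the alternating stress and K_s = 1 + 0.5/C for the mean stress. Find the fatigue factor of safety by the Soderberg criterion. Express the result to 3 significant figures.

3.70

C = D/d = 65.0/10.0 = 6.5000; K_W = (4C−1)/(4C−4)+0.615/C = 1.2310; K_s = 1+0.5/C = 1.0769
F_a = (F_max−F_min)/2 = 290.5 N; F_m = (F_max+F_min)/2 = 592.5 N
τ_a = K_W·8F_aD/(πd³) = 1.2310 × 48.084 = 59.19 MPa
τ_m = K_s·8F_mD/(πd³) = 1.0769 × 98.071 = 105.62 MPa
Soderberg: 1/n_f = τ_a/S_se + τ_m/S_sy = 59.19/514 + 105.62/681 = 0.11516 + 0.15509 = 0.27024
n_f = 1/0.27024 = 3.7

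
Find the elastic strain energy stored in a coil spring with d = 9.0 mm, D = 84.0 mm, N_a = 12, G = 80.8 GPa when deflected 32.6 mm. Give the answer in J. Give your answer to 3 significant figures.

k = Gd⁴/(8D³N_a) = (80.8×10³)(9.0⁴)/(8·84.0³·12) = 9.3169 N/mm
U = ½kδ² = 0.5 × 9.3169 × 32.6² = 4950.8 N·mm = 4.9508 J

4.95 J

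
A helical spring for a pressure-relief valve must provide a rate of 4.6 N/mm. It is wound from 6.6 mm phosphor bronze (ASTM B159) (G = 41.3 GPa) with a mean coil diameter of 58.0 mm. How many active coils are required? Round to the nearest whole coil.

11

N_a = Gd⁴/(8D³k) = (41.3×10³ × 6.6⁴)/(8 × 58.0³ × 4.6)
    = 7.83657e+07 / 7.18012e+06 = 10.91 → 11 coils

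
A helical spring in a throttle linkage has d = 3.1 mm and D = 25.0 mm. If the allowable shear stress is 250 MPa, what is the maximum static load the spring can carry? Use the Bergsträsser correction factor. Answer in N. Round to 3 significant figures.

99.9 N

C = D/d = 25.0/3.1 = 8.0645
K_B = (4C+2)/(4C−3) = 34.258/29.258 = 1.1709
τ_max = K·8FD/(πd³) → F_max = τ_allow·πd³/(8DK)
F_max = 250·π·3.1³/(8·25.0·1.1709) = 23398/234.18 = 99.914 N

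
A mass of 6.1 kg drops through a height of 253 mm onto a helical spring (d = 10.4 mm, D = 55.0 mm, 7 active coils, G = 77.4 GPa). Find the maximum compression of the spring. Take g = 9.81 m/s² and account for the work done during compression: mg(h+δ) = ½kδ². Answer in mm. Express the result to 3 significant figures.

18.3 mm

k = Gd⁴/(8D³N_a) = (77.4×10³)(10.4⁴)/(8·55.0³·7) = 97.185 N/mm
W = mg = 6.1 × 9.81 = 59.841 N
½kδ² − Wδ − Wh = 0 → δ = (W + √(W² + 2kWh))/k
δ = (59.841 + √(3580.9 + 2.94271e+06))/97.185 = (59.841 + 1716.5)/97.185 = 18.278 mm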